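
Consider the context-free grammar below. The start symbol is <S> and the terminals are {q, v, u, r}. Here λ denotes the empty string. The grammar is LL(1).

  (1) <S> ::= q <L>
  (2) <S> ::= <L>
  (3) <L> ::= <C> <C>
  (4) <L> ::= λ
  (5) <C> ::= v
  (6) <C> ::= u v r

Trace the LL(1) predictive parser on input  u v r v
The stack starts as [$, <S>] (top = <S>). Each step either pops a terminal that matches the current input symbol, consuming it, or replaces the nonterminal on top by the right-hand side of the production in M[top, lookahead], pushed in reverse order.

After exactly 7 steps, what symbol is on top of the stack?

v

     Stack        Input      Action
  1  $ <S>        u v r v $  expand <S> ::= <L>
  2  $ <L>        u v r v $  expand <L> ::= <C> <C>
  3  $ <C> <C>    u v r v $  expand <C> ::= u v r
  4  $ <C> r v u  u v r v $  match u
  5  $ <C> r v    v r v $    match v
  6  $ <C> r      r v $      match r
  7  $ <C>        v $        expand <C> ::= v
Stack after step 7: $ v (top = v).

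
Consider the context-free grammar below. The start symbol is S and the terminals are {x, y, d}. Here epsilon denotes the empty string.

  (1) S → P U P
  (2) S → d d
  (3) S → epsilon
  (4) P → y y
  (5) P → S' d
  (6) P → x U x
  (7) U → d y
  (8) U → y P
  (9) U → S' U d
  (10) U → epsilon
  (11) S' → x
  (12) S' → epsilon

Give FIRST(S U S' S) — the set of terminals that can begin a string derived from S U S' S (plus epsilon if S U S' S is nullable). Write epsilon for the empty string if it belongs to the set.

FIRST(S') = {epsilon, x}
FIRST(P) = {d, x, y}  (via S' d)
FIRST(U) = {epsilon, d, x, y}  (via S' U d)
FIRST(S) = {epsilon, d, x, y}  (via P U P)
FIRST(S U S' S): take FIRST of each symbol in turn, carrying on past any symbol whose FIRST contains epsilon; result {epsilon, d, x, y}.

{epsilon, d, x, y}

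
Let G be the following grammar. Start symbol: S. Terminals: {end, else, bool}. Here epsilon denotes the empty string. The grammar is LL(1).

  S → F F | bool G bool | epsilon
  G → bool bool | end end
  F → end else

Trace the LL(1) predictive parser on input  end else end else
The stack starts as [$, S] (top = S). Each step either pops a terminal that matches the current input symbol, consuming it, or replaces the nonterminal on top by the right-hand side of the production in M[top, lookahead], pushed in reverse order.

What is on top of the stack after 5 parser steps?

end

     Stack         Input                Action
  1  $ S           end else end else $  expand S → F F
  2  $ F F         end else end else $  expand F → end else
  3  $ F else end  end else end else $  match end
  4  $ F else      else end else $      match else
  5  $ F           end else $           expand F → end else
Stack after step 5: $ else end (top = end).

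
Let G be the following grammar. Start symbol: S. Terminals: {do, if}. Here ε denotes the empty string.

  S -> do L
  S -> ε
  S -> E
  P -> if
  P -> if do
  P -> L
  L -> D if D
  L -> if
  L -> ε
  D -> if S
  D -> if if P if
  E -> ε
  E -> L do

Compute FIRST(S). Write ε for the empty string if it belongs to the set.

{ε, do, if}

FIRST(D) = {if}
FIRST(L) = {ε, if}  (via D if D)
FIRST(P) = {ε, if}  (via L)
FIRST(E) = {ε, do, if}  (via L do)
FIRST(S) = {ε, do, if}  (via E)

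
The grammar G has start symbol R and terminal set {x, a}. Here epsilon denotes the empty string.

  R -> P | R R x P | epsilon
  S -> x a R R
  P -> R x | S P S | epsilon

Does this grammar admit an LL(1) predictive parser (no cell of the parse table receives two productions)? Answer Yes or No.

FIRST(R) = {epsilon, x}
FIRST(S) = {x}
FIRST(P) = {epsilon, x}
FOLLOW(R) = {$, x}
FOLLOW(S) = {$, x}
FOLLOW(P) = {$, x}
Cell M[P, x] receives both P -> R x and P -> S P S and P -> epsilon — the grammar is not LL(1).

No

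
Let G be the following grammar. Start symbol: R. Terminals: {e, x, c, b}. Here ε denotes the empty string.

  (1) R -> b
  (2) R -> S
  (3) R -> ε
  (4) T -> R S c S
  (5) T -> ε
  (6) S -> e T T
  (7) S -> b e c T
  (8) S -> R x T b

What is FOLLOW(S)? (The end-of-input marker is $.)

{$, b, c, e, x}

FIRST(R): from R->b we get {b}; from R->S we get {b, e, x}; from R->ε we get {ε}. So FIRST(R) = {ε, b, e, x}.
FIRST(S): from S->e T T we get {e}; from S->b e c T we get {b}; from S->R x T b we get {b, e, x}. So FIRST(S) = {b, e, x}.
FIRST(T): from T->R S c S we get {b, e, x}; from T->ε we get {ε}. So FIRST(T) = {ε, b, e, x}.
FOLLOW(R) includes $ since R is the start symbol.
FOLLOW(R): in T->R S c S, R is followed by S c S with FIRST {b, e, x}; in S->R x T b, R is followed by x T b with FIRST {x}. Thus FOLLOW(R) = {$, b, e, x}.
FOLLOW(T): in S->e T T (occurrence 1), T is followed by T with FIRST {ε, b, e, x}; in S->e T T (occurrence 1), the suffix after T is nullable, so FOLLOW(T) ⊇ FOLLOW(S) = {$, b, c, e, x}; in S->e T T (occurrence 2), the suffix after T is empty, so FOLLOW(T) ⊇ FOLLOW(S) = {$, b, c, e, x}; in S->b e c T, the suffix after T is empty, so FOLLOW(T) ⊇ FOLLOW(S) = {$, b, c, e, x}; in S->R x T b, T is followed by b with FIRST {b}. Thus FOLLOW(T) = {$, b, c, e, x}.
FOLLOW(S): in R->S, the suffix after S is empty, so FOLLOW(S) ⊇ FOLLOW(R) = {$, b, e, x}; in T->R S c S (occurrence 1), S is followed by c S with FIRST {c}; in T->R S c S (occurrence 2), the suffix after S is empty, so FOLLOW(S) ⊇ FOLLOW(T) = {$, b, c, e, x}. Thus FOLLOW(S) = {$, b, c, e, x}.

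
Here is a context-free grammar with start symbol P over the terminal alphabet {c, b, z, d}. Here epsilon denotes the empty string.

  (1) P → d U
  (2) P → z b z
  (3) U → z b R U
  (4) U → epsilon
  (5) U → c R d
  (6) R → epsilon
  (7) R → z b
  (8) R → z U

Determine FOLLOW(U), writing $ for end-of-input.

FIRST(P): from P→d U we get {d}; from P→z b z we get {z}. So FIRST(P) = {d, z}.
FIRST(U): from U→z b R U we get {z}; from U→epsilon we get {epsilon}; from U→c R d we get {c}. So FIRST(U) = {epsilon, c, z}.
FIRST(R): from R→epsilon we get {epsilon}; from R→z b we get {z}; from R→z U we get {z}. So FIRST(R) = {epsilon, z}.
FOLLOW(P) includes $ since P is the start symbol.
FOLLOW(P): P appears on no right-hand side. Thus FOLLOW(P) = {$}.
FOLLOW(U): in P→d U, the suffix after U is empty, so FOLLOW(U) ⊇ FOLLOW(P) = {$}; in U→z b R U, the suffix after U is empty (adds nothing new); in R→z U, the suffix after U is empty, so FOLLOW(U) ⊇ FOLLOW(R) = {$, c, d, z}. Thus FOLLOW(U) = {$, c, d, z}.
FOLLOW(R): in U→z b R U, R is followed by U with FIRST {epsilon, c, z}; in U→z b R U, the suffix after R is nullable, so FOLLOW(R) ⊇ FOLLOW(U) = {$, c, d, z}; in U→c R d, R is followed by d with FIRST {d}. Thus FOLLOW(R) = {$, c, d, z}.

{$, c, d, z}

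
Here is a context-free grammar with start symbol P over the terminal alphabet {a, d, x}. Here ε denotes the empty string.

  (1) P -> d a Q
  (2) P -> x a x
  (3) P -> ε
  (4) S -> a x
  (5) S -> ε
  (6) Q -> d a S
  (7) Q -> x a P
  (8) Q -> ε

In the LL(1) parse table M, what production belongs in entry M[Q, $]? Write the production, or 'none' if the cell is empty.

FIRST(P) = {ε, d, x}
FIRST(S) = {ε, a}
FIRST(Q) = {ε, d, x}
FOLLOW(P) includes $ since P is the start symbol.
FOLLOW(P): in Q->x a P, the suffix after P is empty, so FOLLOW(P) ⊇ FOLLOW(Q) = {$}. Thus FOLLOW(P) = {$}.
FOLLOW(Q): in P->d a Q, the suffix after Q is empty, so FOLLOW(Q) ⊇ FOLLOW(P) = {$}. Thus FOLLOW(Q) = {$}.
For Q -> d a S: FIRST(d a S) = {d}, so it goes in M[Q, t] for t ∈ {d}.
For Q -> x a P: FIRST(x a P) = {x}, so it goes in M[Q, t] for t ∈ {x}.
For Q -> ε: FIRST(ε) = {ε}, so it goes in M[Q, t] for t ∈ {}; since ε ∈ FIRST, also for every t ∈ FOLLOW(Q) = {$}.

Q -> ε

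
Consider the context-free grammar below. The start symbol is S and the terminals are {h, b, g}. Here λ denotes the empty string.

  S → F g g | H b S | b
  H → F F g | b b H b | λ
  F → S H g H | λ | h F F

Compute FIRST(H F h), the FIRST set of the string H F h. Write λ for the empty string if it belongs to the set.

{b, g, h}

FIRST(S) = {b, g, h}  (via F g g, H b S)
FIRST(F) = {λ, b, g, h}  (via S H g H)
FIRST(H) = {λ, b, g, h}  (via F F g)
FIRST(H F h): take FIRST of each symbol in turn, carrying on past any symbol whose FIRST contains λ; result {b, g, h}.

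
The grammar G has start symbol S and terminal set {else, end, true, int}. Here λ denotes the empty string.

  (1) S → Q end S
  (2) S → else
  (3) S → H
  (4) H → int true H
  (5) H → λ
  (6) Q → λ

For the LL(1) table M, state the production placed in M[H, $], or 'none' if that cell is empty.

FIRST(H): from H→int true H we get {int}; from H→λ we get {λ}. So FIRST(H) = {λ, int}.
FIRST(Q): from Q→λ we get {λ}. So FIRST(Q) = {λ}.
FIRST(S): from S→Q end S we get {end}; from S→else we get {else}; from S→H we get {λ, int}. So FIRST(S) = {λ, else, end, int}.
FOLLOW(S) includes $ since S is the start symbol.
FOLLOW(S): in S→Q end S, the suffix after S is empty (adds nothing new). Thus FOLLOW(S) = {$}.
FOLLOW(H): in S→H, the suffix after H is empty, so FOLLOW(H) ⊇ FOLLOW(S) = {$}; in H→int true H, the suffix after H is empty (adds nothing new). Thus FOLLOW(H) = {$}.
For H → int true H: FIRST(int true H) = {int}, so it goes in M[H, t] for t ∈ {int}.
For H → λ: FIRST(λ) = {λ}, so it goes in M[H, t] for t ∈ {}; since λ ∈ FIRST, also for every t ∈ FOLLOW(H) = {$}.

H → λ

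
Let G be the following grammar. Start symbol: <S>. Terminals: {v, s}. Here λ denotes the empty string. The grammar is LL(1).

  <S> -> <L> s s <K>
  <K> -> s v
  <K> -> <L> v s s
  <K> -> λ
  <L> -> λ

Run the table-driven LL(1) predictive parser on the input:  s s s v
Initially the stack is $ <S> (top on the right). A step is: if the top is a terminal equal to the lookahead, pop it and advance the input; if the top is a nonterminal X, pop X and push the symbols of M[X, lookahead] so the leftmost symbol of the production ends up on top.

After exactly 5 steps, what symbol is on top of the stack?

     Stack          Input      Action
  1  $ <S>          s s s v $  expand <S> -> <L> s s <K>
  2  $ <K> s s <L>  s s s v $  expand <L> -> λ
  3  $ <K> s s      s s s v $  match s
  4  $ <K> s        s s v $    match s
  5  $ <K>          s v $      expand <K> -> s v
Stack after step 5: $ v s (top = s).

s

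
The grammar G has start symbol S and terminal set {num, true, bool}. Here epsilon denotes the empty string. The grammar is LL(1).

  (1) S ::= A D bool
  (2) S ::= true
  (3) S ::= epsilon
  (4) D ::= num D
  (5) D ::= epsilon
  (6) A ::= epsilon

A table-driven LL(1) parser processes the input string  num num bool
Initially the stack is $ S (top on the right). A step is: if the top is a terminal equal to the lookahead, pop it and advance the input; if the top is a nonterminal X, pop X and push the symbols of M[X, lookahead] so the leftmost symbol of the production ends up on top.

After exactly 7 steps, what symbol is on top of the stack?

step 1: stack=$ S  input=num num bool $  — expand S ::= A D bool
step 2: stack=$ bool D A  input=num num bool $  — expand A ::= epsilon
step 3: stack=$ bool D  input=num num bool $  — expand D ::= num D
step 4: stack=$ bool D num  input=num num bool $  — match num
step 5: stack=$ bool D  input=num bool $  — expand D ::= num D
step 6: stack=$ bool D num  input=num bool $  — match num
step 7: stack=$ bool D  input=bool $  — expand D ::= epsilon
Stack after step 7: $ bool (top = bool).

bool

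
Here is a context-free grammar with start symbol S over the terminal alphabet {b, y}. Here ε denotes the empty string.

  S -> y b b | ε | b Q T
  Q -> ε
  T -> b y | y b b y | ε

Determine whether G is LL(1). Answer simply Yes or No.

FIRST(S) = {ε, b, y}
FIRST(Q) = {ε}
FIRST(T) = {ε, b, y}
FOLLOW(S) = {$}
FOLLOW(Q) = {$, b, y}
FOLLOW(T) = {$}
Each cell of M receives at most one production.

Yes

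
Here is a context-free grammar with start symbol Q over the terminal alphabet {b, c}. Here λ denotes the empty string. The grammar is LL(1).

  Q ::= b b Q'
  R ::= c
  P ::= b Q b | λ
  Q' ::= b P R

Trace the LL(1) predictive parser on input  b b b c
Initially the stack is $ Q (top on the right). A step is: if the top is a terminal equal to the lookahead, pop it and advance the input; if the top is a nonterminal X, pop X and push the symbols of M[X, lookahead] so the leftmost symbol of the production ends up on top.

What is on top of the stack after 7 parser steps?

     Stack     Input      Action
  1  $ Q       b b b c $  expand Q ::= b b Q'
  2  $ Q' b b  b b b c $  match b
  3  $ Q' b    b b c $    match b
  4  $ Q'      b c $      expand Q' ::= b P R
  5  $ R P b   b c $      match b
  6  $ R P     c $        expand P ::= λ
  7  $ R       c $        expand R ::= c
Stack after step 7: $ c (top = c).

c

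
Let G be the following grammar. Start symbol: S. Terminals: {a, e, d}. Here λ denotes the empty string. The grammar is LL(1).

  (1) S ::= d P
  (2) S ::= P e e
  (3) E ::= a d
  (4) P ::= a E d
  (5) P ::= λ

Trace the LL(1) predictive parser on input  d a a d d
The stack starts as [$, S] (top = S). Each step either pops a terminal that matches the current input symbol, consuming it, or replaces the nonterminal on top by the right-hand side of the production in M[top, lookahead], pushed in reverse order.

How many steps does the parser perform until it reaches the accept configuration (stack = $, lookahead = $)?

8

step 1: stack=$ S  input=d a a d d $  — expand S ::= d P
step 2: stack=$ P d  input=d a a d d $  — match d
step 3: stack=$ P  input=a a d d $  — expand P ::= a E d
step 4: stack=$ d E a  input=a a d d $  — match a
step 5: stack=$ d E  input=a d d $  — expand E ::= a d
step 6: stack=$ d d a  input=a d d $  — match a
step 7: stack=$ d d  input=d d $  — match d
step 8: stack=$ d  input=d $  — match d
Accept reached after 8 steps.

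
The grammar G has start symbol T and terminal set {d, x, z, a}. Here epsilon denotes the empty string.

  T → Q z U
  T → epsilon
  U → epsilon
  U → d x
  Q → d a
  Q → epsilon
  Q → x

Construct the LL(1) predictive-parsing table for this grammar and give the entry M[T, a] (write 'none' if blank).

none

FIRST(U): from U→epsilon we get {epsilon}; from U→d x we get {d}. So FIRST(U) = {epsilon, d}.
FIRST(Q): from Q→d a we get {d}; from Q→epsilon we get {epsilon}; from Q→x we get {x}. So FIRST(Q) = {epsilon, d, x}.
FIRST(T): from T→Q z U we get {d, x, z}; from T→epsilon we get {epsilon}. So FIRST(T) = {epsilon, d, x, z}.
FOLLOW(T) includes $ since T is the start symbol.
FOLLOW(T): T appears on no right-hand side. Thus FOLLOW(T) = {$}.
For T → Q z U: FIRST(Q z U) = {d, x, z}, so it goes in M[T, t] for t ∈ {d, x, z}.
For T → epsilon: FIRST(epsilon) = {epsilon}, so it goes in M[T, t] for t ∈ {}; since epsilon ∈ FIRST, also for every t ∈ FOLLOW(T) = {$}.
None of these place a production in M[T, a].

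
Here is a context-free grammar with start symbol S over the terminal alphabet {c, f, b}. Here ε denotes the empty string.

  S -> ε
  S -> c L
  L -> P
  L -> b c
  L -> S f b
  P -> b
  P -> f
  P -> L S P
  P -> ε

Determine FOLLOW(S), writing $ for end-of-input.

FIRST(S) = {ε, c}
FIRST(L) = {ε, b, c, f}  (via P, S f b)
FIRST(P) = {ε, b, c, f}  (via L S P)
FOLLOW(S) includes $ since S is the start symbol.
FOLLOW(S): in L->S f b, S is followed by f b with FIRST {f}; in P->L S P, S is followed by P with FIRST {ε, b, c, f}; in P->L S P, the suffix after S is nullable, so FOLLOW(S) ⊇ FOLLOW(P) = {$, b, c, f}. Thus FOLLOW(S) = {$, b, c, f}.
FOLLOW(L): in S->c L, the suffix after L is empty, so FOLLOW(L) ⊇ FOLLOW(S) = {$, b, c, f}; in P->L S P, L is followed by S P with FIRST {ε, b, c, f}; in P->L S P, the suffix after L is nullable, so FOLLOW(L) ⊇ FOLLOW(P) = {$, b, c, f}. Thus FOLLOW(L) = {$, b, c, f}.
FOLLOW(P): in L->P, the suffix after P is empty, so FOLLOW(P) ⊇ FOLLOW(L) = {$, b, c, f}; in P->L S P, the suffix after P is empty (adds nothing new). Thus FOLLOW(P) = {$, b, c, f}.

{$, b, c, f}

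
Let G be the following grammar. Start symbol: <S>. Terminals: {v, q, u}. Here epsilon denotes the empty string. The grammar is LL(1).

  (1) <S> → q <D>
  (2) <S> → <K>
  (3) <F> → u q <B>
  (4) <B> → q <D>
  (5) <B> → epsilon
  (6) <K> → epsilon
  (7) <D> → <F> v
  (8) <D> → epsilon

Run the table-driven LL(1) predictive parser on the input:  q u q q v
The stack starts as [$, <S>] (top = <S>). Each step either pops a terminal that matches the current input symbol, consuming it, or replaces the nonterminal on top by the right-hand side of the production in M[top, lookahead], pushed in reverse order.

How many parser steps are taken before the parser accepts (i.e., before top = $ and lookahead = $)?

      Stack        Input        Action
   1  $ <S>        q u q q v $  expand <S> → q <D>
   2  $ <D> q      q u q q v $  match q
   3  $ <D>        u q q v $    expand <D> → <F> v
   4  $ v <F>      u q q v $    expand <F> → u q <B>
   5  $ v <B> q u  u q q v $    match u
   6  $ v <B> q    q q v $      match q
   7  $ v <B>      q v $        expand <B> → q <D>
   8  $ v <D> q    q v $        match q
   9  $ v <D>      v $          expand <D> → epsilon
  10  $ v          v $          match v
Accept reached after 10 steps.

10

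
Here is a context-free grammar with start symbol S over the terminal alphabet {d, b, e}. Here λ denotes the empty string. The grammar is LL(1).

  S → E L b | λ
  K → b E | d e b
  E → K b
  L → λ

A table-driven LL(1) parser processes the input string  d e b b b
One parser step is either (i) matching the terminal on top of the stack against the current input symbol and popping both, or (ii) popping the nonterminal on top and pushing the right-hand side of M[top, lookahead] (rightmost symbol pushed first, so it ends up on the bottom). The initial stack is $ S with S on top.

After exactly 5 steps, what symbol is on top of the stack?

step 1: stack=$ S  input=d e b b b $  — expand S → E L b
step 2: stack=$ b L E  input=d e b b b $  — expand E → K b
step 3: stack=$ b L b K  input=d e b b b $  — expand K → d e b
step 4: stack=$ b L b b e d  input=d e b b b $  — match d
step 5: stack=$ b L b b e  input=e b b b $  — match e
Stack after step 5: $ b L b b (top = b).

b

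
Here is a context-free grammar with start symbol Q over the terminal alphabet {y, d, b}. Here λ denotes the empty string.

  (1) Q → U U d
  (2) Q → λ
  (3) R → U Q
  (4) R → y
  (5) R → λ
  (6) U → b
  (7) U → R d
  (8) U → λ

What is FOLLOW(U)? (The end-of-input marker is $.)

{b, d, y}

FIRST(Q) = {λ, b, d, y}  (via U U d)
FIRST(R) = {λ, b, d, y}  (via U Q)
FIRST(U) = {λ, b, d, y}  (via R d)
FOLLOW(Q) includes $ since Q is the start symbol.
FOLLOW(R): in U→R d, R is followed by d with FIRST {d}. Thus FOLLOW(R) = {d}.
FOLLOW(Q): in R→U Q, the suffix after Q is empty, so FOLLOW(Q) ⊇ FOLLOW(R) = {d}. Thus FOLLOW(Q) = {$, d}.
FOLLOW(U): in Q→U U d (occurrence 1), U is followed by U d with FIRST {b, d, y}; in Q→U U d (occurrence 2), U is followed by d with FIRST {d}; in R→U Q, U is followed by Q with FIRST {λ, b, d, y}; in R→U Q, the suffix after U is nullable, so FOLLOW(U) ⊇ FOLLOW(R) = {d}. Thus FOLLOW(U) = {b, d, y}.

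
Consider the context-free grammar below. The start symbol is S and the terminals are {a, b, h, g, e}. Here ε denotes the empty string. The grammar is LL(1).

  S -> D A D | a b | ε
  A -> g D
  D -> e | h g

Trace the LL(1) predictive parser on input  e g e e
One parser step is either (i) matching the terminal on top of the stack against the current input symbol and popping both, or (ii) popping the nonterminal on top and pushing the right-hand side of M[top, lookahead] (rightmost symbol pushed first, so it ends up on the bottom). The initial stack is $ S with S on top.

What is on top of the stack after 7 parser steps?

step 1: stack=$ S  input=e g e e $  — expand S -> D A D
step 2: stack=$ D A D  input=e g e e $  — expand D -> e
step 3: stack=$ D A e  input=e g e e $  — match e
step 4: stack=$ D A  input=g e e $  — expand A -> g D
step 5: stack=$ D D g  input=g e e $  — match g
step 6: stack=$ D D  input=e e $  — expand D -> e
step 7: stack=$ D e  input=e e $  — match e
Stack after step 7: $ D (top = D).

D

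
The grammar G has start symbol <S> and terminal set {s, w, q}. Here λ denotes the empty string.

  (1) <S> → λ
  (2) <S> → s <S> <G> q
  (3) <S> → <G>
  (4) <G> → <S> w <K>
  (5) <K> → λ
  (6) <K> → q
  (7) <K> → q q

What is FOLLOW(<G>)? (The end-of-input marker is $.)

{$, q, s, w}

FIRST(<K>) = {λ, q}
FIRST(<S>) = {λ, s, w}  (via <G>)
FIRST(<G>) = {s, w}  (via <S> w <K>)
FOLLOW(<S>) includes $ since <S> is the start symbol.
FOLLOW(<S>): in <S>→s <S> <G> q, <S> is followed by <G> q with FIRST {s, w}; in <G>→<S> w <K>, <S> is followed by w <K> with FIRST {w}. Thus FOLLOW(<S>) = {$, s, w}.
FOLLOW(<G>): in <S>→s <S> <G> q, <G> is followed by q with FIRST {q}; in <S>→<G>, the suffix after <G> is empty, so FOLLOW(<G>) ⊇ FOLLOW(<S>) = {$, s, w}. Thus FOLLOW(<G>) = {$, q, s, w}.
FOLLOW(<K>): in <G>→<S> w <K>, the suffix after <K> is empty, so FOLLOW(<K>) ⊇ FOLLOW(<G>) = {$, q, s, w}. Thus FOLLOW(<K>) = {$, q, s, w}.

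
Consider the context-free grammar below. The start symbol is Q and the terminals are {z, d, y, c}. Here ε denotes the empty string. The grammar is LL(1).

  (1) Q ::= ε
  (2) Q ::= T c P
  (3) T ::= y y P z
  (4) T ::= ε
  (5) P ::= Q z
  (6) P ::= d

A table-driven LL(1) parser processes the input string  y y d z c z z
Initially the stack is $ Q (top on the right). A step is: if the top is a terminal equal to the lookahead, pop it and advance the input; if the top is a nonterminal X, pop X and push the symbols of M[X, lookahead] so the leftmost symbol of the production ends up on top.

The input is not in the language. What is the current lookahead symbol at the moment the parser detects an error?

step 1: stack=$ Q  input=y y d z c z z $  — expand Q ::= T c P
step 2: stack=$ P c T  input=y y d z c z z $  — expand T ::= y y P z
step 3: stack=$ P c z P y y  input=y y d z c z z $  — match y
step 4: stack=$ P c z P y  input=y d z c z z $  — match y
step 5: stack=$ P c z P  input=d z c z z $  — expand P ::= d
step 6: stack=$ P c z d  input=d z c z z $  — match d
step 7: stack=$ P c z  input=z c z z $  — match z
step 8: stack=$ P c  input=c z z $  — match c
step 9: stack=$ P  input=z z $  — expand P ::= Q z
step 10: stack=$ z Q  input=z z $  — expand Q ::= ε
step 11: stack=$ z  input=z z $  — match z
step 12: stack=$  input=z $  — error: stack empty but input remains

z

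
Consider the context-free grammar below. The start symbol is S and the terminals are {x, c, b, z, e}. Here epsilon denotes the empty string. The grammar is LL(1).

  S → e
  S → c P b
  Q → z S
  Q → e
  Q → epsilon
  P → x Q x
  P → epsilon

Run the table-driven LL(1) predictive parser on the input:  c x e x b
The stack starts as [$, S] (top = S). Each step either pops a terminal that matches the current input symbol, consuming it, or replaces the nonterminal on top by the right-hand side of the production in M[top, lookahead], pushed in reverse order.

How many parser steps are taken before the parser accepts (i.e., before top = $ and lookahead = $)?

8

     Stack      Input        Action
  1  $ S        c x e x b $  expand S → c P b
  2  $ b P c    c x e x b $  match c
  3  $ b P      x e x b $    expand P → x Q x
  4  $ b x Q x  x e x b $    match x
  5  $ b x Q    e x b $      expand Q → e
  6  $ b x e    e x b $      match e
  7  $ b x      x b $        match x
  8  $ b        b $          match b
Accept reached after 8 steps.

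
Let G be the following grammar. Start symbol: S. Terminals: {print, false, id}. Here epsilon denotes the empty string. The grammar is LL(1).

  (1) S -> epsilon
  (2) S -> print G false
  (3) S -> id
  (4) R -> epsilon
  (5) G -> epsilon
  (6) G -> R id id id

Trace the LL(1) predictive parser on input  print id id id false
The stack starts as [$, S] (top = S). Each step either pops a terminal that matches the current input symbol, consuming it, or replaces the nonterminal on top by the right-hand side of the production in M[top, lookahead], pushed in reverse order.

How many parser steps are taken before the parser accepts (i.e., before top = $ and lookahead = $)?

step 1: stack=$ S  input=print id id id false $  — expand S -> print G false
step 2: stack=$ false G print  input=print id id id false $  — match print
step 3: stack=$ false G  input=id id id false $  — expand G -> R id id id
step 4: stack=$ false id id id R  input=id id id false $  — expand R -> epsilon
step 5: stack=$ false id id id  input=id id id false $  — match id
step 6: stack=$ false id id  input=id id false $  — match id
step 7: stack=$ false id  input=id false $  — match id
step 8: stack=$ false  input=false $  — match false
Accept reached after 8 steps.

8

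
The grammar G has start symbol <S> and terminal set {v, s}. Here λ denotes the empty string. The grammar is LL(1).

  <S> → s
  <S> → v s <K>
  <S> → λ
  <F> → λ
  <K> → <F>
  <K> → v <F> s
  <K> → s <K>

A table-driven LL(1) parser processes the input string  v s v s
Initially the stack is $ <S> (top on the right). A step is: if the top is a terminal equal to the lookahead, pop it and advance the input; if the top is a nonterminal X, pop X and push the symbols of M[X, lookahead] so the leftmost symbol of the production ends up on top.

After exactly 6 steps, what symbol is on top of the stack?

s

step 1: stack=$ <S>  input=v s v s $  — expand <S> → v s <K>
step 2: stack=$ <K> s v  input=v s v s $  — match v
step 3: stack=$ <K> s  input=s v s $  — match s
step 4: stack=$ <K>  input=v s $  — expand <K> → v <F> s
step 5: stack=$ s <F> v  input=v s $  — match v
step 6: stack=$ s <F>  input=s $  — expand <F> → λ
Stack after step 6: $ s (top = s).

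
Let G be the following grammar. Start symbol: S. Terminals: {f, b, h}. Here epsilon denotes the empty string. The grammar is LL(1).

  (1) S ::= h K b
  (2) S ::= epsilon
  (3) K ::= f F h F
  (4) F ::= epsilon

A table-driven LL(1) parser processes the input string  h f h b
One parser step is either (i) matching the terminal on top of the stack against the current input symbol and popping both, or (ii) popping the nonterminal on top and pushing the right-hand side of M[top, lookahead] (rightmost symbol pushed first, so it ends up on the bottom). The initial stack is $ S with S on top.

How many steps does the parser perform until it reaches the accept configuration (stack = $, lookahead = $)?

8

     Stack        Input      Action
  1  $ S          h f h b $  expand S ::= h K b
  2  $ b K h      h f h b $  match h
  3  $ b K        f h b $    expand K ::= f F h F
  4  $ b F h F f  f h b $    match f
  5  $ b F h F    h b $      expand F ::= epsilon
  6  $ b F h      h b $      match h
  7  $ b F        b $        expand F ::= epsilon
  8  $ b          b $        match b
Accept reached after 8 steps.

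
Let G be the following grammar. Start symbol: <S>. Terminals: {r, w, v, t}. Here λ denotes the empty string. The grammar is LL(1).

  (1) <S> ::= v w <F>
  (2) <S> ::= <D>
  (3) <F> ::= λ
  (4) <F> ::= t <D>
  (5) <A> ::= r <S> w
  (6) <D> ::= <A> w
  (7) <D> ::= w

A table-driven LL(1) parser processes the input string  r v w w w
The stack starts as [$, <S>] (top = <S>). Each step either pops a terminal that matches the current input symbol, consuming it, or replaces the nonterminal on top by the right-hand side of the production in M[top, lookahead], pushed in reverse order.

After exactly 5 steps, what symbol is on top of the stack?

v

     Stack        Input        Action
  1  $ <S>        r v w w w $  expand <S> ::= <D>
  2  $ <D>        r v w w w $  expand <D> ::= <A> w
  3  $ w <A>      r v w w w $  expand <A> ::= r <S> w
  4  $ w w <S> r  r v w w w $  match r
  5  $ w w <S>    v w w w $    expand <S> ::= v w <F>
Stack after step 5: $ w w <F> w v (top = v).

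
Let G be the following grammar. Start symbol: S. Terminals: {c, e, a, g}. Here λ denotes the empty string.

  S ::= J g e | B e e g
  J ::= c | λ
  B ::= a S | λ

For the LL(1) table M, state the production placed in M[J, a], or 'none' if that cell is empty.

FIRST(J): from J::=c we get {c}; from J::=λ we get {λ}. So FIRST(J) = {λ, c}.
FIRST(B): from B::=a S we get {a}; from B::=λ we get {λ}. So FIRST(B) = {λ, a}.
FIRST(S): from S::=J g e we get {c, g}; from S::=B e e g we get {a, e}. So FIRST(S) = {a, c, e, g}.
FOLLOW(S) includes $ since S is the start symbol.
FOLLOW(J): in S::=J g e, J is followed by g e with FIRST {g}. Thus FOLLOW(J) = {g}.
For J ::= c: FIRST(c) = {c}, so it goes in M[J, t] for t ∈ {c}.
For J ::= λ: FIRST(λ) = {λ}, so it goes in M[J, t] for t ∈ {}; since λ ∈ FIRST, also for every t ∈ FOLLOW(J) = {g}.
None of these place a production in M[J, a].

none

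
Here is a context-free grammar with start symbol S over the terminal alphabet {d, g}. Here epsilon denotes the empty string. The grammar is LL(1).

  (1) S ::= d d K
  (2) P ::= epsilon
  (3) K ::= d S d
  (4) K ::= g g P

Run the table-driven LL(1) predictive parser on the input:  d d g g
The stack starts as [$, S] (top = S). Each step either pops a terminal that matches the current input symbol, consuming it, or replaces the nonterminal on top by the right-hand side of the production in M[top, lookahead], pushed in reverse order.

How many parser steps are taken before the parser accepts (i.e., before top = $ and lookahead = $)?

step 1: stack=$ S  input=d d g g $  — expand S ::= d d K
step 2: stack=$ K d d  input=d d g g $  — match d
step 3: stack=$ K d  input=d g g $  — match d
step 4: stack=$ K  input=g g $  — expand K ::= g g P
step 5: stack=$ P g g  input=g g $  — match g
step 6: stack=$ P g  input=g $  — match g
step 7: stack=$ P  input=$  — expand P ::= epsilon
Accept reached after 7 steps.

7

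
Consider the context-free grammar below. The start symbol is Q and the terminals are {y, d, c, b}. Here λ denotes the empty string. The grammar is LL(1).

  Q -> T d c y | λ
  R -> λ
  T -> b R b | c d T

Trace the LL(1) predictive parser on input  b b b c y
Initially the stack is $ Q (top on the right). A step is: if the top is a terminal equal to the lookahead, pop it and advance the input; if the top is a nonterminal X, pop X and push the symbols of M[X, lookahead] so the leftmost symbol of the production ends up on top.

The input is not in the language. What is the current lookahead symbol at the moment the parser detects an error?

b

     Stack          Input        Action
  1  $ Q            b b b c y $  expand Q -> T d c y
  2  $ y c d T      b b b c y $  expand T -> b R b
  3  $ y c d b R b  b b b c y $  match b
  4  $ y c d b R    b b c y $    expand R -> λ
  5  $ y c d b      b b c y $    match b
  6  $ y c d        b c y $      error: top is terminal d but lookahead is b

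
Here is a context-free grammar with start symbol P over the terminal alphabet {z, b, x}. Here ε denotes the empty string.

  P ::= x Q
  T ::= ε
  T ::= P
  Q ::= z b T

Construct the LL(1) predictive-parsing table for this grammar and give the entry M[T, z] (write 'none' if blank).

none

FIRST(P): from P::=x Q we get {x}. So FIRST(P) = {x}.
FIRST(Q): from Q::=z b T we get {z}. So FIRST(Q) = {z}.
FIRST(T): from T::=ε we get {ε}; from T::=P we get {x}. So FIRST(T) = {ε, x}.
FOLLOW(P) includes $ since P is the start symbol.
FOLLOW(Q): in P::=x Q, the suffix after Q is empty, so FOLLOW(Q) ⊇ FOLLOW(P) = {$}. Thus FOLLOW(Q) = {$}.
FOLLOW(T): in Q::=z b T, the suffix after T is empty, so FOLLOW(T) ⊇ FOLLOW(Q) = {$}. Thus FOLLOW(T) = {$}.
For T ::= ε: FIRST(ε) = {ε}, so it goes in M[T, t] for t ∈ {}; since ε ∈ FIRST, also for every t ∈ FOLLOW(T) = {$}.
For T ::= P: FIRST(P) = {x}, so it goes in M[T, t] for t ∈ {x}.
None of these place a production in M[T, z].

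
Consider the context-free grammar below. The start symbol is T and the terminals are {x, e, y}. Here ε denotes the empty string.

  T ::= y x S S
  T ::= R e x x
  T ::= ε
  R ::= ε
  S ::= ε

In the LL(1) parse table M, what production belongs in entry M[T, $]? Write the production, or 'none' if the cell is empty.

FIRST(R) = {ε}
FIRST(S) = {ε}
FIRST(T) = {ε, e, y}  (via R e x x)
FOLLOW(T) includes $ since T is the start symbol.
FOLLOW(T): T appears on no right-hand side. Thus FOLLOW(T) = {$}.
For T ::= y x S S: FIRST(y x S S) = {y}, so it goes in M[T, t] for t ∈ {y}.
For T ::= R e x x: FIRST(R e x x) = {e}, so it goes in M[T, t] for t ∈ {e}.
For T ::= ε: FIRST(ε) = {ε}, so it goes in M[T, t] for t ∈ {}; since ε ∈ FIRST, also for every t ∈ FOLLOW(T) = {$}.

T ::= ε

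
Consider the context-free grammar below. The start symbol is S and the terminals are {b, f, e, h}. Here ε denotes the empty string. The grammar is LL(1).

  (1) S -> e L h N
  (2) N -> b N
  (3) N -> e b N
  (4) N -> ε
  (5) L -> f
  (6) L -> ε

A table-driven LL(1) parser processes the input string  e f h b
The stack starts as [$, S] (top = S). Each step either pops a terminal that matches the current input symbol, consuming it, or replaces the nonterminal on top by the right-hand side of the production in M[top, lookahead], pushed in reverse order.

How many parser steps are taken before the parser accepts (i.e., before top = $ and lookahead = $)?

step 1: stack=$ S  input=e f h b $  — expand S -> e L h N
step 2: stack=$ N h L e  input=e f h b $  — match e
step 3: stack=$ N h L  input=f h b $  — expand L -> f
step 4: stack=$ N h f  input=f h b $  — match f
step 5: stack=$ N h  input=h b $  — match h
step 6: stack=$ N  input=b $  — expand N -> b N
step 7: stack=$ N b  input=b $  — match b
step 8: stack=$ N  input=$  — expand N -> ε
Accept reached after 8 steps.

8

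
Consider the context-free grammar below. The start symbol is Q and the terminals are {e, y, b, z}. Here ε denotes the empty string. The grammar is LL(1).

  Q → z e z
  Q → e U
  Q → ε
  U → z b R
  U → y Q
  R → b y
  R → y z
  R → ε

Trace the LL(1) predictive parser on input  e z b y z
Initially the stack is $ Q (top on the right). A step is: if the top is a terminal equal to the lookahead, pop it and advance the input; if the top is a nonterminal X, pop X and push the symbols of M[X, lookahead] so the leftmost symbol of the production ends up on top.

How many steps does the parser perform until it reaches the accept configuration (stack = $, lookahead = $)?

step 1: stack=$ Q  input=e z b y z $  — expand Q → e U
step 2: stack=$ U e  input=e z b y z $  — match e
step 3: stack=$ U  input=z b y z $  — expand U → z b R
step 4: stack=$ R b z  input=z b y z $  — match z
step 5: stack=$ R b  input=b y z $  — match b
step 6: stack=$ R  input=y z $  — expand R → y z
step 7: stack=$ z y  input=y z $  — match y
step 8: stack=$ z  input=z $  — match z
Accept reached after 8 steps.

8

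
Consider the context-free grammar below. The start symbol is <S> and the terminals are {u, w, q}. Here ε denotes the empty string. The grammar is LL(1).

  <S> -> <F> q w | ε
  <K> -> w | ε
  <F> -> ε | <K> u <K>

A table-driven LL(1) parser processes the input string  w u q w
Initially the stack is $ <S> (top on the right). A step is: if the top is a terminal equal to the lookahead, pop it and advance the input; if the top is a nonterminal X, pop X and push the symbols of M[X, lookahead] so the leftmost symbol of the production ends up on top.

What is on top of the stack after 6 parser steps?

q

     Stack            Input      Action
  1  $ <S>            w u q w $  expand <S> -> <F> q w
  2  $ w q <F>        w u q w $  expand <F> -> <K> u <K>
  3  $ w q <K> u <K>  w u q w $  expand <K> -> w
  4  $ w q <K> u w    w u q w $  match w
  5  $ w q <K> u      u q w $    match u
  6  $ w q <K>        q w $      expand <K> -> ε
Stack after step 6: $ w q (top = q).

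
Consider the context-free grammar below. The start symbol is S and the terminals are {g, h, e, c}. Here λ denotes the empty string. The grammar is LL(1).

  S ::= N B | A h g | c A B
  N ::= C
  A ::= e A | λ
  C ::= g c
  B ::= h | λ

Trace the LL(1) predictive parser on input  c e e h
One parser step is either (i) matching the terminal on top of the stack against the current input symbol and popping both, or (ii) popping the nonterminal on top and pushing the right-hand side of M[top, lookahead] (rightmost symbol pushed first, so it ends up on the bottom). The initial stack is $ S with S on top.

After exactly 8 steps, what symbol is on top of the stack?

h

step 1: stack=$ S  input=c e e h $  — expand S ::= c A B
step 2: stack=$ B A c  input=c e e h $  — match c
step 3: stack=$ B A  input=e e h $  — expand A ::= e A
step 4: stack=$ B A e  input=e e h $  — match e
step 5: stack=$ B A  input=e h $  — expand A ::= e A
step 6: stack=$ B A e  input=e h $  — match e
step 7: stack=$ B A  input=h $  — expand A ::= λ
step 8: stack=$ B  input=h $  — expand B ::= h
Stack after step 8: $ h (top = h).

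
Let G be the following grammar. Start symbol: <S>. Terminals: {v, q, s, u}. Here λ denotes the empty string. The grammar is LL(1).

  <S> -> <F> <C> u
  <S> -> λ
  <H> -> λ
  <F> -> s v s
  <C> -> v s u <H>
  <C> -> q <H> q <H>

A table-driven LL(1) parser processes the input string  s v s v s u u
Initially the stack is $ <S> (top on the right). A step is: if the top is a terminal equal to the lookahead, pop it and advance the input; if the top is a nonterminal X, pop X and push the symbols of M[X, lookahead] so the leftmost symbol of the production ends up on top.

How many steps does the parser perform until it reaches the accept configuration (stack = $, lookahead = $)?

      Stack          Input            Action
   1  $ <S>          s v s v s u u $  expand <S> -> <F> <C> u
   2  $ u <C> <F>    s v s v s u u $  expand <F> -> s v s
   3  $ u <C> s v s  s v s v s u u $  match s
   4  $ u <C> s v    v s v s u u $    match v
   5  $ u <C> s      s v s u u $      match s
   6  $ u <C>        v s u u $        expand <C> -> v s u <H>
   7  $ u <H> u s v  v s u u $        match v
   8  $ u <H> u s    s u u $          match s
   9  $ u <H> u      u u $            match u
  10  $ u <H>        u $              expand <H> -> λ
  11  $ u            u $              match u
Accept reached after 11 steps.

11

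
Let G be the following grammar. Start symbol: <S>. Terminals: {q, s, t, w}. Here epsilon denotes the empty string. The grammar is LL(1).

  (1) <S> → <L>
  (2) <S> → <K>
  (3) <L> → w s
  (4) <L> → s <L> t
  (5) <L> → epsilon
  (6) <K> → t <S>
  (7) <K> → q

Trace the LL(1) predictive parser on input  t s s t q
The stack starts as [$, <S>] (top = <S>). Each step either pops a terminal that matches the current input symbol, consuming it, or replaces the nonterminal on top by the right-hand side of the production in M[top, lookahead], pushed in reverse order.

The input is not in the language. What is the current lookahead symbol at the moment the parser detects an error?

q

step 1: stack=$ <S>  input=t s s t q $  — expand <S> → <K>
step 2: stack=$ <K>  input=t s s t q $  — expand <K> → t <S>
step 3: stack=$ <S> t  input=t s s t q $  — match t
step 4: stack=$ <S>  input=s s t q $  — expand <S> → <L>
step 5: stack=$ <L>  input=s s t q $  — expand <L> → s <L> t
step 6: stack=$ t <L> s  input=s s t q $  — match s
step 7: stack=$ t <L>  input=s t q $  — expand <L> → s <L> t
step 8: stack=$ t t <L> s  input=s t q $  — match s
step 9: stack=$ t t <L>  input=t q $  — expand <L> → epsilon
step 10: stack=$ t t  input=t q $  — match t
step 11: stack=$ t  input=q $  — error: top is terminal t but lookahead is q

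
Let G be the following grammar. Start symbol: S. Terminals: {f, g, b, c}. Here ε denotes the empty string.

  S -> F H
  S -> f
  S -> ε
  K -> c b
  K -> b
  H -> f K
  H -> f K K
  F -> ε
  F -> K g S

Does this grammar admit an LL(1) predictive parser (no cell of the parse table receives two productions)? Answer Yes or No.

FIRST(S) = {ε, b, c, f}
FIRST(K) = {b, c}
FIRST(H) = {f}
FIRST(F) = {ε, b, c}
FOLLOW(S) = {$, f}
FOLLOW(K) = {$, b, c, f, g}
FOLLOW(H) = {$, f}
FOLLOW(F) = {f}
Cell M[H, f] receives both H -> f K and H -> f K K — the grammar is not LL(1).

No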